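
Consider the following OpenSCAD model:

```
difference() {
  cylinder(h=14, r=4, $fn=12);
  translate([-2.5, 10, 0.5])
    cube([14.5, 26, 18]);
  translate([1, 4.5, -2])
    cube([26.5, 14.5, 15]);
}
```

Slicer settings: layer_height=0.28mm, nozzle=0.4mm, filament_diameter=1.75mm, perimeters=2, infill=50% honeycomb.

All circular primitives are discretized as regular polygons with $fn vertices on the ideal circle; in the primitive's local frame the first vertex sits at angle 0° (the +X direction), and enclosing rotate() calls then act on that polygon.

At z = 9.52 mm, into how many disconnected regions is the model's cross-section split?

At z = 9.52 mm: the r=4 cylinder gives a regular 12-gon of circumradius 4 (constant along its height); the cube at (-2.5, 10) is present — its section is the full 14.5×26 rectangle; the cube at (1, 4.5) (footprint 26.5×14.5) is included at this height; Subtracting the remaining from the first: starting from the r=4 cylinder, the 14.5×26 cube at (-2.5, 10) misses the remaining region (no effect); the 26.5×14.5 cube at (1, 4.5) misses the remaining region (no effect) — 1 connected region. The result has 1 disconnected region.

1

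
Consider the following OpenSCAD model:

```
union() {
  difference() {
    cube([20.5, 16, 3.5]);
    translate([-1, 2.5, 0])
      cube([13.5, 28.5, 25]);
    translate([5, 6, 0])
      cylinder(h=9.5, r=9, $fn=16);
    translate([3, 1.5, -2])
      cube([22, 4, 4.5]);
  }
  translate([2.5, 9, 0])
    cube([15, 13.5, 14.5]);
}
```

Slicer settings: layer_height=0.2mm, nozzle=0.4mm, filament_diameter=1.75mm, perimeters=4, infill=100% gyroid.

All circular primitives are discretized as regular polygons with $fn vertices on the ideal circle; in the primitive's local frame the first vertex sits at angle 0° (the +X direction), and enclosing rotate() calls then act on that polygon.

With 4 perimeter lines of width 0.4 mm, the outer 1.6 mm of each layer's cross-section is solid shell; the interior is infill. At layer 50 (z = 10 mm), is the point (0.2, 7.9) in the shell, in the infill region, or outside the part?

At z = 10 mm: the cube is absent (z outside [0, 3.5]); the cube at (-1, 2.5) is present — its section is the full 13.5×28.5 rectangle; the cylinder at (5, 6) is not intersected at this z (z outside [0, 9.5]); the cube at (3, 1.5) is not intersected at this z (z outside [-2, 2.5]); After the difference (first − rest): the first operand is absent here, so nothing remains; the cube at (2.5, 9) (footprint 15×13.5) is included at this height; Combining (union): only the 15×13.5 cube at (2.5, 9) is present, so the union is just that shape — 1 connected region. Overall, the cross-section is a single solid region. The nearest boundary edge runs (2.50, 9.00)→(17.50, 9.00); distance from the point to it = 2.55 mm. The point is not inside any of the regions above, so it lies outside the cross-section (2.55 mm from the nearest boundary).

outside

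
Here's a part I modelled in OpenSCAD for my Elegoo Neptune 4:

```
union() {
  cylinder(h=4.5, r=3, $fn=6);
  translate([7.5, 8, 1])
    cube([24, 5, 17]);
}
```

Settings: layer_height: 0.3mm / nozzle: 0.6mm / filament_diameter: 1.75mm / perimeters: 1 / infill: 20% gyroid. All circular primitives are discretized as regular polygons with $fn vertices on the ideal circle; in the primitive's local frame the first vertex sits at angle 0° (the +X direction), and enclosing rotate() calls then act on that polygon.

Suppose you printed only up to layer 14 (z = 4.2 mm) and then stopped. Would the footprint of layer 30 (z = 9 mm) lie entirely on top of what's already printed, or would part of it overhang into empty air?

Compare the two slices. At z = 4.2: the r=3 cylinder contributes a regular 6-gon of circumradius 3 (area = (6/2)·3.000²·sin(360°/6) = 23.38 mm²); the 24×5 cube at (7.5, 8) contributes its full rectangle (area 120.00 mm²); Merging all regions: the 2 present regions are separate (no shared area or edge), so areas and boundary lengths simply add and each stays a separate island — area = 143.38 mm². At z = 9: the cylinder is absent (z outside [0, 4.5]); the cube at (7.5, 8) is present — its section is the full 24×5 rectangle (area 120.00 mm²); Combining (union): only the 24×5 cube at (7.5, 8) is present, so the union is just that shape — area = 120.00 mm². Checking containment: the cross-section at z = 9 is a subset of the cross-section at z = 4.2.

entirely on top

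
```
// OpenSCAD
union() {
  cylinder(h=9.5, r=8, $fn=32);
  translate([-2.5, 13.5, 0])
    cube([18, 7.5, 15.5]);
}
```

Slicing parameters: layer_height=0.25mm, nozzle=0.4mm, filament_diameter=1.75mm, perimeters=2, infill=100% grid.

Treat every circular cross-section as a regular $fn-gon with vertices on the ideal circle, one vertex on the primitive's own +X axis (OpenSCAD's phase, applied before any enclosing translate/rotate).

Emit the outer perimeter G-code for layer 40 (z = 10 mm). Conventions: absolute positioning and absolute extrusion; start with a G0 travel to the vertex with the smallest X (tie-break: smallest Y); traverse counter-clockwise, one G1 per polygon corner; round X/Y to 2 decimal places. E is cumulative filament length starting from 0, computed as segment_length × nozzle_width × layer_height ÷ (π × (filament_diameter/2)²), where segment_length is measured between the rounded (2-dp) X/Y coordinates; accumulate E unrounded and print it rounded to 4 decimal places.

At z = 10 mm: the cylinder is not intersected at this z (z outside [0, 9.5]); the cube at (-2.5, 13.5) is present — its section is the full 18×7.5 rectangle; Taking the union: only the 18×7.5 cube at (-2.5, 13.5) is present, so the union is just that shape — 1 connected region. The outline is a single polygon with 4 vertices. Extrusion per mm of travel: 0.4 × 0.25 / (π × 0.875²) = 0.041575. Accumulating E over each segment gives final E = 2.1203.

G0 X-2.50 Y13.50 Z10.00
G1 X15.50 Y13.50 E0.7484
G1 X15.50 Y21.00 E1.0602
G1 X-2.50 Y21.00 E1.8085
G1 X-2.50 Y13.50 E2.1203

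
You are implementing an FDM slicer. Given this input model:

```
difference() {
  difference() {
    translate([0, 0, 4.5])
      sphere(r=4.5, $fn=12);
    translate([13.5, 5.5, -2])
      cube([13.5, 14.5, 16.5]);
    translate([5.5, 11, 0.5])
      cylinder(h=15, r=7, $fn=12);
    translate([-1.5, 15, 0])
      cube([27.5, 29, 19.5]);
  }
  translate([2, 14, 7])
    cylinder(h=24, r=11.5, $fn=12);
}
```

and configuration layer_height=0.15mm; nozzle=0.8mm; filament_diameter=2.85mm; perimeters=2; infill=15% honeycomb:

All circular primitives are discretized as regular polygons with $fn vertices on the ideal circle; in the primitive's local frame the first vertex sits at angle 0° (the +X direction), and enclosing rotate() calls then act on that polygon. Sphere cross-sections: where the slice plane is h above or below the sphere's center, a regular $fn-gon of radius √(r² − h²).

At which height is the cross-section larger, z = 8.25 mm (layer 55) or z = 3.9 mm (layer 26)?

layer 26 (z = 3.9 mm)

Layer 55 (z = 8.25): the r=4.5 sphere contributes a regular 12-gon of circumradius √(4.5²−3.75²) = 2.487 (area = (12/2)·2.487²·sin(360°/12) = 18.56 mm²); the 13.5×14.5 cube at (13.5, 5.5) contributes its full rectangle (area 195.75 mm²); the r=7 cylinder at (5.5, 11) gives a regular 12-gon of circumradius 7 (constant along its height) (area = (12/2)·7.000²·sin(360°/12) = 147.00 mm²); the 27.5×29 cube at (-1.5, 15) contributes its full rectangle (area 797.50 mm²); After the difference (first − rest): starting from the r=4.5 sphere (18.56 mm²), the 13.5×14.5 cube at (13.5, 5.5) misses the remaining region (no effect); the r=7 cylinder at (5.5, 11) misses the remaining region (no effect); the 27.5×29 cube at (-1.5, 15) misses the remaining region (no effect) — area = 18.56 mm²; the r=11.5 cylinder at (2, 14) gives a regular 12-gon of circumradius 11.5 (constant along its height) (area = (12/2)·11.500²·sin(360°/12) = 396.75 mm²); After the difference (first − rest): starting from that combined region (18.56 mm²), the r=11.5 cylinder at (2, 14) misses the remaining region (no effect) — area = 18.56 mm². So its area = 18.56 mm². Layer 26 (z = 3.9): the r=4.5 sphere contributes a regular 12-gon of circumradius √(4.5²−0.6²) = 4.460 (area = (12/2)·4.460²·sin(360°/12) = 59.67 mm²); the 13.5×14.5 cube at (13.5, 5.5) contributes its full rectangle (area 195.75 mm²); the cylinder at (5.5, 11): section is a regular 12-gon, circumradius r=7 (area = (12/2)·7.000²·sin(360°/12) = 147.00 mm²); the 27.5×29 cube at (-1.5, 15) contributes its full rectangle (area 797.50 mm²); Subtracting the remaining from the first: starting from the r=4.5 sphere (59.67 mm²), the 13.5×14.5 cube at (13.5, 5.5) misses the remaining region (no effect); the r=7 cylinder at (5.5, 11) misses the remaining region (no effect); the 27.5×29 cube at (-1.5, 15) misses the remaining region (no effect) — area = 59.67 mm²; the cylinder at (2, 14) is absent (z outside [7, 31]); Subtracting the remaining from the first: none of the subtracted shapes is present at this height, so the result so far is unchanged — area = 59.67 mm². So its area = 59.67 mm². Layer 26 is larger (59.67 vs 18.56 mm²).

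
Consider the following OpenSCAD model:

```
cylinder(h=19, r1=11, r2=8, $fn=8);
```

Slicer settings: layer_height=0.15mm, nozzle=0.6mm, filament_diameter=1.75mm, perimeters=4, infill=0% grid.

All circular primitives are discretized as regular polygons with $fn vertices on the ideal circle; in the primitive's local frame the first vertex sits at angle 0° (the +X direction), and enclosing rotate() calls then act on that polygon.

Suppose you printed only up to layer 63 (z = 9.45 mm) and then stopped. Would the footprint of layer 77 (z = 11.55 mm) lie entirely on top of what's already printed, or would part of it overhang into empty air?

Compare the two slices. At z = 9.45: the cone (r1=11→r2=8) has section circumradius 9.508 here — a regular 8-gon (area = (8/2)·9.508²·sin(360°/8) = 255.69 mm²). At z = 11.55: the cone: at t=0.608 of its height the radius interpolates to r₁+(r₂−r₁)t = 9.176, giving a regular 8-gon of that circumradius (area = (8/2)·9.176²·sin(360°/8) = 238.17 mm²). Checking containment: the cross-section at z = 11.55 is a subset of the cross-section at z = 9.45.

entirely on top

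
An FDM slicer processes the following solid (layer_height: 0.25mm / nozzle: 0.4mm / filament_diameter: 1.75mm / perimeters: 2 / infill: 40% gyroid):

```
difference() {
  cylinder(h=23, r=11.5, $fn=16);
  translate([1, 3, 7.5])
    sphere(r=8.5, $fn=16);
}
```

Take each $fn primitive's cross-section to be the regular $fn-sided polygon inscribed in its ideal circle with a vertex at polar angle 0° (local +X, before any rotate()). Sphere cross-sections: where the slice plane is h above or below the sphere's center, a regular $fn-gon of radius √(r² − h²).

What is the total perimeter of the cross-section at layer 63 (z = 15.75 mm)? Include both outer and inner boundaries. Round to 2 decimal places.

84.57 mm

At z = 15.75 mm: the r=11.5 cylinder contributes a regular 16-gon of circumradius 11.5 (perimeter = 2·16·11.500·sin(180°/16) = 71.79 mm); the sphere at (1, 3): section is a regular 16-gon, circumradius = √(r²−h²) = √(8.5²−8.25²) = 2.046 (perimeter = 2·16·2.046·sin(180°/16) = 12.78 mm); Subtracting the remaining from the first: starting from the r=11.5 cylinder, the r=8.5 sphere at (1, 3) lies wholly inside it (removes its full 12.82 mm² and its 12.78 mm outline becomes a hole wall) — boundary (outer + 1 inner loop) = 84.57 mm. Overall, the cross-section is one region with 1 hole. Total boundary length (outer + inner) = 84.57 mm.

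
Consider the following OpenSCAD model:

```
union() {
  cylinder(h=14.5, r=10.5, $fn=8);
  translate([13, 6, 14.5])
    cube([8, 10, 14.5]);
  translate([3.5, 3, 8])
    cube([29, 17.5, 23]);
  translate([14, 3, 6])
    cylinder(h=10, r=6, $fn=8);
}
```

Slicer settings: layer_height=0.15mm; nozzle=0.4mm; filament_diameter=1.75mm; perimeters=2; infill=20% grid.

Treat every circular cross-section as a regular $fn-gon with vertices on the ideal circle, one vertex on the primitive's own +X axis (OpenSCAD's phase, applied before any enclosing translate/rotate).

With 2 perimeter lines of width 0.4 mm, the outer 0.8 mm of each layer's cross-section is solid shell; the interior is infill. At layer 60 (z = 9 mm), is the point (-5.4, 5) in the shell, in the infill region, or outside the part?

infill

At z = 9 mm: the r=10.5 cylinder contributes a regular 8-gon of circumradius 10.5; the cube at (13, 6) does not reach this height (z outside [14.5, 29]); the cube at (3.5, 3) (footprint 29×17.5) is included at this height; the cylinder at (14, 3): section is a regular 8-gon, circumradius r=6; Combining (union): the regions partially overlap (shared area 80.23 mm²), so overlapping operands fuse into one piece — 1 connected region. Overall, the cross-section is a single solid region. The nearest boundary edge runs (-10.50, 0.00)→(-7.42, 7.42); distance from the point to it = 2.80 mm. The point is inside the cross-section and 2.80 mm from the nearest boundary — more than the 0.8 mm shell width (2 × 0.4), so it's in the infill interior.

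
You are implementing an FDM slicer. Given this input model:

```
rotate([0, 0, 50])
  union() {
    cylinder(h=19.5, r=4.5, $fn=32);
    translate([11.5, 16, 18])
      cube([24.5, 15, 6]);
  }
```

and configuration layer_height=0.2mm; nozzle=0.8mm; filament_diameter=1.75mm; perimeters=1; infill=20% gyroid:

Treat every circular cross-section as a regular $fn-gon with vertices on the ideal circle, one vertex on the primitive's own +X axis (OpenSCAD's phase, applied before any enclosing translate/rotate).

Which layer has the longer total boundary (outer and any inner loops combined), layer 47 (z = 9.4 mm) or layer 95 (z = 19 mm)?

layer 95 (z = 19 mm)

Layer 47 (z = 9.4): the r=4.5 cylinder gives a regular 32-gon of circumradius 4.5 (constant along its height) (perimeter = 2·32·4.500·sin(180°/32) = 28.23 mm); the cube at (11.5, 16) is absent (z outside [18, 24]); Taking the union: only the r=4.5 cylinder is present, so the union is just that shape — boundary = 28.23 mm; (whole slice rotated 50° about Z — lengths, areas and connectivity unchanged). So its perimeter = 28.23 mm. Layer 95 (z = 19): the cylinder: section is a regular 32-gon, circumradius r=4.5 (perimeter = 2·32·4.500·sin(180°/32) = 28.23 mm); the 24.5×15 cube at (11.5, 16) contributes its full rectangle (perimeter 79.00 mm); Taking the union: the 2 present regions are separate (no shared area or edge), so areas and boundary lengths simply add and each stays a separate island — boundary = 107.23 mm; (rotated 50° about Z; rotation is an isometry so areas/perimeters/island counts are preserved). So its perimeter = 107.23 mm. Layer 95 is larger (107.23 vs 28.23 mm).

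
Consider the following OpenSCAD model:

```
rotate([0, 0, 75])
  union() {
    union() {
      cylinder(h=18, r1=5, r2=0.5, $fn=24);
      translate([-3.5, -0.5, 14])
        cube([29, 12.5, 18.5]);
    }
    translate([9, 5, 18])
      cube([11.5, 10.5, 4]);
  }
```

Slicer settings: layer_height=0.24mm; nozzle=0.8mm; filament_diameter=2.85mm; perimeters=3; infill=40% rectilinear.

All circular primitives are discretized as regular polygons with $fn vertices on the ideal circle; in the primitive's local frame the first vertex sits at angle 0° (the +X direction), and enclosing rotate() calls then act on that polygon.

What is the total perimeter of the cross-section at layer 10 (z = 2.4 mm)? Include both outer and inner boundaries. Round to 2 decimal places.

27.57 mm

At z = 2.4 mm: the cone: at t=0.133 of its height the radius interpolates to r₁+(r₂−r₁)t = 4.400, giving a regular 24-gon of that circumradius (perimeter = 2·24·4.400·sin(180°/24) = 27.57 mm); the cube at (-3.5, -0.5) is not intersected at this z (z outside [14, 32.5]); Merging all regions: only the cone is present, so the union is just that shape — boundary = 27.57 mm; the cube at (9, 5) is absent (z outside [18, 22]); Taking the union: only the result so far is present, so the union is just that shape — boundary = 27.57 mm; (rotated 75° about Z; rotation is an isometry so areas/perimeters/island counts are preserved). Overall, the cross-section is a single solid region. Total boundary length (outer) = 27.57 mm.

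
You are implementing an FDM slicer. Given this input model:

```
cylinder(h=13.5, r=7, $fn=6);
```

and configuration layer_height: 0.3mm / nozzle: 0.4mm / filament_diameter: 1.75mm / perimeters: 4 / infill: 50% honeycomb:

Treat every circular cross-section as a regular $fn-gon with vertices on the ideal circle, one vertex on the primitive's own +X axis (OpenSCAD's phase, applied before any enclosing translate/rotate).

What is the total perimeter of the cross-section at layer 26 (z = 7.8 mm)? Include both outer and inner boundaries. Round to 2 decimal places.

At z = 7.8 mm: the r=7 cylinder contributes a regular 6-gon of circumradius 7 (perimeter = 2·6·7.000·sin(180°/6) = 42.00 mm). Overall, the cross-section is a single solid region. Total boundary length (outer) = 42.00 mm.

42.00 mm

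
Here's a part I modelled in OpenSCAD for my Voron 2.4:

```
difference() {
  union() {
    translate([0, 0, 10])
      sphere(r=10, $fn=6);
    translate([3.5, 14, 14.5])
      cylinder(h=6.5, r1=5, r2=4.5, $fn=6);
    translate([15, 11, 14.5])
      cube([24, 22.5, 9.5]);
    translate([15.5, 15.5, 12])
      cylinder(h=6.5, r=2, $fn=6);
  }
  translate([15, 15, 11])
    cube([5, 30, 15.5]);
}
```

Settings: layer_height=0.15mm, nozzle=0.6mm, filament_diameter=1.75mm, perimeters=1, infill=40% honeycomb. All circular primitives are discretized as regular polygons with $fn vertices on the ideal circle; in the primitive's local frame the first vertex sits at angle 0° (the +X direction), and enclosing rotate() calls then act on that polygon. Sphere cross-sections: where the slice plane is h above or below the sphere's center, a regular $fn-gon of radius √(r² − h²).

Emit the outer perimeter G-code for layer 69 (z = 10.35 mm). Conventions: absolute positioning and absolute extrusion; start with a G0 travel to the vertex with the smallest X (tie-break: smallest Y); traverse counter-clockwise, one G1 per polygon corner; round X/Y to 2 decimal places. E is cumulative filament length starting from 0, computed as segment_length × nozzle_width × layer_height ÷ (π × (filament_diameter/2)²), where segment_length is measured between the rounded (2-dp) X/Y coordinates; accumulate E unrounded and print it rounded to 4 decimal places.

At z = 10.35 mm: the r=10 sphere contributes a regular 6-gon of circumradius √(10²−0.35²) = 9.994; the cone at (3.5, 14) is absent (z outside [14.5, 21]); the cube at (15, 11) is absent (z outside [14.5, 24]); the cylinder at (15.5, 15.5) is absent (z outside [12, 18.5]); Combining (union): only the r=10 sphere is present, so the union is just that shape — 1 connected region; the cube at (15, 15) does not reach this height (z outside [11, 26.5]); After the difference (first − rest): none of the subtracted shapes is present at this height, so that combined region is unchanged — 1 connected region. The outline is a single polygon with 6 vertices. Extrusion per mm of travel: 0.6 × 0.15 / (π × 0.875²) = 0.037418. Accumulating E over each segment gives final E = 2.2430.

G0 X-9.99 Y0.00 Z10.35
G1 X-5.00 Y-8.65 E0.3737
G1 X5.00 Y-8.65 E0.7478
G1 X9.99 Y0.00 E1.1215
G1 X5.00 Y8.65 E1.4951
G1 X-5.00 Y8.65 E1.8693
G1 X-9.99 Y0.00 E2.2430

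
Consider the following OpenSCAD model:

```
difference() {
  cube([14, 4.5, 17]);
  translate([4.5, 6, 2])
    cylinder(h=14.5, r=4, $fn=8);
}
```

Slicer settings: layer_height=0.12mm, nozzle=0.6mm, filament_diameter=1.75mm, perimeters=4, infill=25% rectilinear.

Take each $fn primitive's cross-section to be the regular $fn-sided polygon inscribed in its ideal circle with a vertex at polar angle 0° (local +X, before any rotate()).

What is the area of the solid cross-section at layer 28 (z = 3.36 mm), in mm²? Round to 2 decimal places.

51.44 mm²

At z = 3.36 mm: the cube is present — its section is the full 14×4.5 rectangle (area 63.00 mm²); the r=4 cylinder at (4.5, 6) gives a regular 8-gon of circumradius 4 (constant along its height) (area = (8/2)·4.000²·sin(360°/8) = 45.25 mm²); After the difference (first − rest): starting from the 14×4.5 cube (63.00 mm²), the r=4 cylinder at (4.5, 6) partially overlaps it — only the 11.56 mm² overlap (of its 45.25 mm²) is removed, clipping the outline — area = 51.44 mm². Overall, the cross-section is a single solid region. Net area = 51.44 mm².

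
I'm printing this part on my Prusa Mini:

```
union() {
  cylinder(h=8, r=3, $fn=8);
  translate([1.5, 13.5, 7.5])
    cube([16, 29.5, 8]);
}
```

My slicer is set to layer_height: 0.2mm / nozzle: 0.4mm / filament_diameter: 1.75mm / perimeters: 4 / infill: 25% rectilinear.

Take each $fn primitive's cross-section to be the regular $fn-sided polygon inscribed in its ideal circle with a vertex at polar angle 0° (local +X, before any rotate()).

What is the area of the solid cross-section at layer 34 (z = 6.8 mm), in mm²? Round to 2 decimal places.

At z = 6.8 mm: the r=3 cylinder contributes a regular 8-gon of circumradius 3 (area = (8/2)·3.000²·sin(360°/8) = 25.46 mm²); the cube at (1.5, 13.5) is absent (z outside [7.5, 15.5]); Combining (union): only the r=3 cylinder is present, so the union is just that shape — area = 25.46 mm². Overall, the cross-section is a single solid region. Net area = 25.46 mm².

25.46 mm²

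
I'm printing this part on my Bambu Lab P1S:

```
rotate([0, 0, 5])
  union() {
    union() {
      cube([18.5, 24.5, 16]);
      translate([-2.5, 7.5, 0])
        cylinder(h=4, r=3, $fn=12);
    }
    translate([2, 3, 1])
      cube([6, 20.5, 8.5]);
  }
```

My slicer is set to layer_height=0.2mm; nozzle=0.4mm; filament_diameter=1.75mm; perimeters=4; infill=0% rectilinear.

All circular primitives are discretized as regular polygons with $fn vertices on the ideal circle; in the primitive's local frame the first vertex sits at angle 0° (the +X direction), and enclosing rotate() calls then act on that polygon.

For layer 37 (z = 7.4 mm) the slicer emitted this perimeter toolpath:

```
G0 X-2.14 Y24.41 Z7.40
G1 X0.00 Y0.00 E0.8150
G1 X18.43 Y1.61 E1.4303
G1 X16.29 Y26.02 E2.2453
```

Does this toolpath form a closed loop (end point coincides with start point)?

no

Start point (G0): (-2.14, 24.41). End point (last G1): the path does not return to the start — open.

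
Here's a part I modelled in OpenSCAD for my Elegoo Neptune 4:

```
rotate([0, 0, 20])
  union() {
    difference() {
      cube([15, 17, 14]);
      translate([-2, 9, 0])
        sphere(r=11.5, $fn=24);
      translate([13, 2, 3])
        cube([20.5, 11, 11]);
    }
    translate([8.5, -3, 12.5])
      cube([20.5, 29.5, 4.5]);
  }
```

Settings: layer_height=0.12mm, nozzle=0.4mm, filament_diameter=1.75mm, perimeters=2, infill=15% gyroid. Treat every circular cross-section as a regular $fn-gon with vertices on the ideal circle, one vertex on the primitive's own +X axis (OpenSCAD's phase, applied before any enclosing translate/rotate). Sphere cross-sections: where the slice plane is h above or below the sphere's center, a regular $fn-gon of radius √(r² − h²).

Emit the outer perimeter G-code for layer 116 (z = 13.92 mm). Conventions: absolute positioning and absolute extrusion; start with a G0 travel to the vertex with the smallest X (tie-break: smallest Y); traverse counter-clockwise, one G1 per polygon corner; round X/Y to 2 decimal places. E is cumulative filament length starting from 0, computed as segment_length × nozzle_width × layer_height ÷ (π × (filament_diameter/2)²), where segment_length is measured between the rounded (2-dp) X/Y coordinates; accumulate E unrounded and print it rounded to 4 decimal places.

At z = 13.92 mm: the 15×17 cube contributes its full rectangle; the sphere at (-2, 9) is absent (|z−center|=13.920 > r=11.5); the cube at (13, 2) is present — its section is the full 20.5×11 rectangle; Subtracting the remaining from the first: starting from the 15×17 cube, the 20.5×11 cube at (13, 2) partially overlaps it — only the 22.00 mm² overlap (of its 225.50 mm²) is removed, clipping the outline — 1 connected region; the cube at (8.5, -3) is present — its section is the full 20.5×29.5 rectangle; Taking the union: the regions partially overlap (shared area 88.50 mm²), so overlapping operands fuse into one piece — 1 connected region; (rotated 20° about Z; rotation is an isometry so areas/perimeters/island counts are preserved). The outline is a single polygon with 8 vertices. Extrusion per mm of travel: 0.4 × 0.12 / (π × 0.875²) = 0.019956. Accumulating E over each segment gives final E = 2.3349.

G0 X-5.81 Y15.97 Z13.92
G1 X0.00 Y0.00 E0.3391
G1 X7.99 Y2.91 E0.5088
G1 X9.01 Y0.09 E0.5687
G1 X28.28 Y7.10 E0.9779
G1 X18.19 Y34.82 E1.5666
G1 X-1.08 Y27.81 E1.9758
G1 X2.17 Y18.88 E2.1654
G1 X-5.81 Y15.97 E2.3349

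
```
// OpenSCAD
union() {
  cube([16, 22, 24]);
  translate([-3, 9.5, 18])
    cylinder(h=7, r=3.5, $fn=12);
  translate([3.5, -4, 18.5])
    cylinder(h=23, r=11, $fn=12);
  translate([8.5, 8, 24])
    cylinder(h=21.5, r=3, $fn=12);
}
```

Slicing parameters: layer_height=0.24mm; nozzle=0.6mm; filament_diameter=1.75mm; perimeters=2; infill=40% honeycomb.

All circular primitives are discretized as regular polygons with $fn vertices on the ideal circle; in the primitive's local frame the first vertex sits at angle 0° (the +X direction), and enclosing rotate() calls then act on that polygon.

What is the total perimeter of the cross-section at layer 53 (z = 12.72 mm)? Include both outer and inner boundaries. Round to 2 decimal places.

At z = 12.72 mm: the cube is present — its section is the full 16×22 rectangle (perimeter 76.00 mm); the cylinder at (-3, 9.5) is not intersected at this z (z outside [18, 25]); the cylinder at (3.5, -4) does not reach this height (z outside [18.5, 41.5]); the cylinder at (8.5, 8) is not intersected at this z (z outside [24, 45.5]); Combining (union): only the 16×22 cube is present, so the union is just that shape — boundary = 76.00 mm. Overall, the cross-section is a single solid region. Total boundary length (outer) = 76.00 mm.

76.00 mm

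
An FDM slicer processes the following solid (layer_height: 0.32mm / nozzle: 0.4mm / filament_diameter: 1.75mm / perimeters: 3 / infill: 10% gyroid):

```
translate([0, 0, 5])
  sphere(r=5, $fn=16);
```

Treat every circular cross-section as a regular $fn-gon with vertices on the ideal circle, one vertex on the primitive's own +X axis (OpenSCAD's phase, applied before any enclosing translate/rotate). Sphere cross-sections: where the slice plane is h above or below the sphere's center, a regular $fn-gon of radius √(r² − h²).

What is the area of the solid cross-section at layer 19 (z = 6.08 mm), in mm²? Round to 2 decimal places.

At z = 6.08 mm: the r=5 sphere slices to a regular 16-gon of circumradius 4.882 (√(r²−h²) with h=1.08 from center) (area = (16/2)·4.882²·sin(360°/16) = 72.97 mm²). Overall, the cross-section is a single solid region. Net area = 72.97 mm².

72.97 mm²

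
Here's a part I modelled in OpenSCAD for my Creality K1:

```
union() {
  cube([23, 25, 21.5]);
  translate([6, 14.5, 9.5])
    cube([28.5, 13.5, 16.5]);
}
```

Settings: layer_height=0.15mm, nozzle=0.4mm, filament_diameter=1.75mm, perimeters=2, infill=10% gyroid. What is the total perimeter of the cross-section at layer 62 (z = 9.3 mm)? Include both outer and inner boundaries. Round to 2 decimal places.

At z = 9.3 mm: the cube (footprint 23×25) is included at this height (perimeter 96.00 mm); the cube at (6, 14.5) is absent (z outside [9.5, 26]); Combining (union): only the 23×25 cube is present, so the union is just that shape — boundary = 96.00 mm. Overall, the cross-section is a single solid region. Total boundary length (outer) = 96.00 mm.

96.00 mm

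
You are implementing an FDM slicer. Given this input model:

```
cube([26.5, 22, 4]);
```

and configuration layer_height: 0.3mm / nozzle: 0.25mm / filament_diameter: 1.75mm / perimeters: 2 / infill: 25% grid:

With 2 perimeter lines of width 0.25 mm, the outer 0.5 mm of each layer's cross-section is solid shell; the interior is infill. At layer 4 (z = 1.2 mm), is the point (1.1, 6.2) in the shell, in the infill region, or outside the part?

infill

At z = 1.2 mm: the 26.5×22 cube contributes its full rectangle. Overall, the cross-section is a single solid region. The nearest boundary edge runs (0.00, 22.00)→(0.00, 0.00); distance from the point to it = 1.10 mm. The point is inside the cross-section and 1.10 mm from the nearest boundary — more than the 0.5 mm shell width (2 × 0.25), so it's in the infill interior.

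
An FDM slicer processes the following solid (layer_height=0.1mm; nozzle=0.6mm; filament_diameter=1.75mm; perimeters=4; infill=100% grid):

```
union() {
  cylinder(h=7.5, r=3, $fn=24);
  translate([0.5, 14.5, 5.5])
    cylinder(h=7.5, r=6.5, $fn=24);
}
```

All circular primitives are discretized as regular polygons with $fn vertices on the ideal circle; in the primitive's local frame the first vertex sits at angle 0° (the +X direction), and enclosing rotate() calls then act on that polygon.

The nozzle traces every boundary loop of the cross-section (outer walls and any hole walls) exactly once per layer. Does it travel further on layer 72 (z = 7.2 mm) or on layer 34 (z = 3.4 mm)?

layer 72 (z = 7.2 mm)

Layer 72 (z = 7.2): the cylinder: section is a regular 24-gon, circumradius r=3 (perimeter = 2·24·3.000·sin(180°/24) = 18.80 mm); the cylinder at (0.5, 14.5): section is a regular 24-gon, circumradius r=6.5 (perimeter = 2·24·6.500·sin(180°/24) = 40.72 mm); Combining (union): the 2 present regions are separate (no shared area or edge), so areas and boundary lengths simply add and each stays a separate island — boundary = 59.52 mm. So its perimeter = 59.52 mm. Layer 34 (z = 3.4): the r=3 cylinder gives a regular 24-gon of circumradius 3 (constant along its height) (perimeter = 2·24·3.000·sin(180°/24) = 18.80 mm); the cylinder at (0.5, 14.5) is absent (z outside [5.5, 13]); Combining (union): only the r=3 cylinder is present, so the union is just that shape — boundary = 18.80 mm. So its perimeter = 18.80 mm. Layer 72 is larger (59.52 vs 18.80 mm).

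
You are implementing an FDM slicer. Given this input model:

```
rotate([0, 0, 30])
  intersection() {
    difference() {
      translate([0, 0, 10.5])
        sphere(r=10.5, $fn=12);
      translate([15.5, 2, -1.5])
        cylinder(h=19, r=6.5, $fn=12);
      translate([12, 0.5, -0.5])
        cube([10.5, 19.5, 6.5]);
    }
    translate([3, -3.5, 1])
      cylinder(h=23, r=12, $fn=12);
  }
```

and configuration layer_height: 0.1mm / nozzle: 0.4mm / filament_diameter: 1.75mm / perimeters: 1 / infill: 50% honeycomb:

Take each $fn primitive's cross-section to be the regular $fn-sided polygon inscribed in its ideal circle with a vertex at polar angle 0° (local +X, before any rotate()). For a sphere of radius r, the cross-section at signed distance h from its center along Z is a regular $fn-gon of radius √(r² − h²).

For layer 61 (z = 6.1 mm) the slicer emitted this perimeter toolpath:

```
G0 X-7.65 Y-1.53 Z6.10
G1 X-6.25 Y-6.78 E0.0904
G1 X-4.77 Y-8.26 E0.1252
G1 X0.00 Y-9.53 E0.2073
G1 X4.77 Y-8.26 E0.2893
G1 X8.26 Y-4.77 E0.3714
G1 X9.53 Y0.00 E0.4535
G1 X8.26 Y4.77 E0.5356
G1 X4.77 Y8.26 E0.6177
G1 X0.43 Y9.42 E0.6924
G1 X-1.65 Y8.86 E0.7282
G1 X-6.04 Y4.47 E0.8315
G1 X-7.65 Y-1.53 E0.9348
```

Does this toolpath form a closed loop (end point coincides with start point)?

yes

Start point (G0): (-7.65, -1.53). End point (last G1): the path returns to the start — closed.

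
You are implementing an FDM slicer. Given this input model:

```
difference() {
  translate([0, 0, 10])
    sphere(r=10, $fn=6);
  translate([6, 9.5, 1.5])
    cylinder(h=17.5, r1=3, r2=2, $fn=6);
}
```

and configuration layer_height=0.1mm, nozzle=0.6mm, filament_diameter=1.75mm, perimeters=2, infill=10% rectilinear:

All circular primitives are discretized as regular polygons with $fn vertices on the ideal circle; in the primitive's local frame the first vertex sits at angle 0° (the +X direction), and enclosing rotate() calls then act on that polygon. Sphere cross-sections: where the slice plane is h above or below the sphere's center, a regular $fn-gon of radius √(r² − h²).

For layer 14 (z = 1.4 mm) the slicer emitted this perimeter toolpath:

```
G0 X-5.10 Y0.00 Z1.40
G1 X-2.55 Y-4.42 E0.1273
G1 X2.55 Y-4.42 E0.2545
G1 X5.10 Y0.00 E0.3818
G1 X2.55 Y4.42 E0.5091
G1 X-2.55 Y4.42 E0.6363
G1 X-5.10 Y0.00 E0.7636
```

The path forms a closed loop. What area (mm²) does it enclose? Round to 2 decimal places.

67.63 mm²

Apply the shoelace formula to the sequence of (X, Y) vertices; enclosed area = 67.63 mm².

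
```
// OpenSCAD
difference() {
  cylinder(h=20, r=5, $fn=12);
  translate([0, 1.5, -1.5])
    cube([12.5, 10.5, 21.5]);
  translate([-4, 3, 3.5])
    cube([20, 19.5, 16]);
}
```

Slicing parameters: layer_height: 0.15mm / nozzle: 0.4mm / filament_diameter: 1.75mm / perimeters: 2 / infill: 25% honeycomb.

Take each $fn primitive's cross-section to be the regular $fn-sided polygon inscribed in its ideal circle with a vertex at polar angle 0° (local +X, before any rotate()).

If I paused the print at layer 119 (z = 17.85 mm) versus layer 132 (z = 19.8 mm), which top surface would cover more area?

Layer 119 (z = 17.85): the r=5 cylinder gives a regular 12-gon of circumradius 5 (constant along its height) (area = (12/2)·5.000²·sin(360°/12) = 75.00 mm²); the cube at (0, 1.5) (footprint 12.5×10.5) is included at this height (area 131.25 mm²); the cube at (-4, 3) is present — its section is the full 20×19.5 rectangle (area 390.00 mm²); After the difference (first − rest): starting from the r=5 cylinder (75.00 mm²), the 12.5×10.5 cube at (0, 1.5) partially overlaps it — only the 11.55 mm² overlap (of its 131.25 mm²) is removed, clipping the outline; the 20×19.5 cube at (-4, 3) partially overlaps it — only the 5.05 mm² overlap (of its 390.00 mm²) is removed, clipping the outline — area = 58.40 mm². So its area = 58.40 mm². Layer 132 (z = 19.8): the r=5 cylinder contributes a regular 12-gon of circumradius 5 (area = (12/2)·5.000²·sin(360°/12) = 75.00 mm²); the cube at (0, 1.5) is present — its section is the full 12.5×10.5 rectangle (area 131.25 mm²); the cube at (-4, 3) does not reach this height (z outside [3.5, 19.5]); Taking the first minus the rest: starting from the r=5 cylinder (75.00 mm²), the 12.5×10.5 cube at (0, 1.5) partially overlaps it — only the 11.55 mm² overlap (of its 131.25 mm²) is removed, clipping the outline — area = 63.45 mm². So its area = 63.45 mm². Layer 132 is larger (63.45 vs 58.40 mm²).

layer 132 (z = 19.8 mm)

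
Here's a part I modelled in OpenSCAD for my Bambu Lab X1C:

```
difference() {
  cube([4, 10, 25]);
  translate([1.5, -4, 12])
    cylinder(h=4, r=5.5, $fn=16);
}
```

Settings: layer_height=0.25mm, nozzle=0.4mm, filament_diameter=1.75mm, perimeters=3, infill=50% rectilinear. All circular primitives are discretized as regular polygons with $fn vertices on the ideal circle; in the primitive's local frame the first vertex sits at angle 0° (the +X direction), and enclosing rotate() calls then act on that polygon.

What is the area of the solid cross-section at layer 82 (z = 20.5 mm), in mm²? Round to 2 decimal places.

40.00 mm²

At z = 20.5 mm: the cube (footprint 4×10) is included at this height (area 40.00 mm²); the cylinder at (1.5, -4) is absent (z outside [12, 16]); After the difference (first − rest): none of the subtracted shapes is present at this height, so the 4×10 cube is unchanged — area = 40.00 mm². Overall, the cross-section is a single solid region. Net area = 40.00 mm².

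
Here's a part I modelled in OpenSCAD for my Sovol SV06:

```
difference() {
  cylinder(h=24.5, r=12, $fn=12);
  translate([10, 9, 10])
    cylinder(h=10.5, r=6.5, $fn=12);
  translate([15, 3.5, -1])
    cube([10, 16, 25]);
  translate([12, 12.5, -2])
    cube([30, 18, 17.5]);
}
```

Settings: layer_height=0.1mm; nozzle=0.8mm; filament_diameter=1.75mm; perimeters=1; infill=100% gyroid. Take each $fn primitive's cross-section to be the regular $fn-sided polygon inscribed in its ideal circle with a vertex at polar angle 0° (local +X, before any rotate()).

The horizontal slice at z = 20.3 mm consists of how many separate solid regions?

1

At z = 20.3 mm: the r=12 cylinder gives a regular 12-gon of circumradius 12 (constant along its height); the r=6.5 cylinder at (10, 9) contributes a regular 12-gon of circumradius 6.5; the cube at (15, 3.5) is present — its section is the full 10×16 rectangle; the cube at (12, 12.5) is absent (z outside [-2, 15.5]); After the difference (first − rest): starting from the r=12 cylinder, the r=6.5 cylinder at (10, 9) partially overlaps it — only the 35.91 mm² overlap (of its 126.75 mm²) is removed, clipping the outline; the 10×16 cube at (15, 3.5) misses the remaining region (no effect) — 1 connected region. The result has 1 disconnected region.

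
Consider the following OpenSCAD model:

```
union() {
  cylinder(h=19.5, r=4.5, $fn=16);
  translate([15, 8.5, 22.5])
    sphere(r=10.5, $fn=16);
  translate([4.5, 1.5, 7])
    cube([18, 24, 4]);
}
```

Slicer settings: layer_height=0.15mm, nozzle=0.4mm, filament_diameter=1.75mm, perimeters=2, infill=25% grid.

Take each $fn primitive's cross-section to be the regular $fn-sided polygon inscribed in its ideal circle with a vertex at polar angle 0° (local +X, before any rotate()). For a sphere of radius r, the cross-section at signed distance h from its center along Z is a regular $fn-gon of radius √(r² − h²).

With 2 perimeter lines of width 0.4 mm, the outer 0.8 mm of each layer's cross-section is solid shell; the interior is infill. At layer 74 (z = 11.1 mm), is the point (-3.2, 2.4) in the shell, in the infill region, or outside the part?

shell

At z = 11.1 mm: the cylinder: section is a regular 16-gon, circumradius r=4.5; the sphere at (15, 8.5) does not reach this height (|z−center|=11.400 > r=10.5); the cube at (4.5, 1.5) is absent (z outside [7, 11]); Taking the union: only the r=4.5 cylinder is present, so the union is just that shape — 1 connected region. Overall, the cross-section is a single solid region. The nearest boundary edge runs (-3.18, 3.18)→(-4.16, 1.72); distance from the point to it = 0.42 mm. The point is inside the cross-section, 0.42 mm from the nearest boundary — within the 0.8 mm shell band (2 × 0.4).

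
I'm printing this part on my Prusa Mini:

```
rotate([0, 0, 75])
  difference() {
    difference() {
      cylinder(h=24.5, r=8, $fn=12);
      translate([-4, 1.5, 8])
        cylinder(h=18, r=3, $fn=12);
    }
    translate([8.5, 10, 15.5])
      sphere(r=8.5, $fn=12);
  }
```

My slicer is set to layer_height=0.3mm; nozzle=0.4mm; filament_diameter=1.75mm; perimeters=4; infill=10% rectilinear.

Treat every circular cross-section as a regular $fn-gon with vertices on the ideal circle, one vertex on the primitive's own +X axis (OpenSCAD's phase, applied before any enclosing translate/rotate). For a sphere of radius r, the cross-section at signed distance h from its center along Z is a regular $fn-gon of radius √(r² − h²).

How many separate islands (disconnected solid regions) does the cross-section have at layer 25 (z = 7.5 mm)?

1

At z = 7.5 mm: the cylinder: section is a regular 12-gon, circumradius r=8; the cylinder at (-4, 1.5) is not intersected at this z (z outside [8, 26]); Taking the first minus the rest: none of the subtracted shapes is present at this height, so the r=8 cylinder is unchanged — 1 connected region; the r=8.5 sphere at (8.5, 10) slices to a regular 12-gon of circumradius 2.872 (√(r²−h²) with h=8 from center); Subtracting the remaining from the first: starting from the result so far, the r=8.5 sphere at (8.5, 10) misses the remaining region (no effect) — 1 connected region; (rotated 75° about Z; rotation is an isometry so areas/perimeters/island counts are preserved). Overall, the cross-section is a single solid region. Island count = 1.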